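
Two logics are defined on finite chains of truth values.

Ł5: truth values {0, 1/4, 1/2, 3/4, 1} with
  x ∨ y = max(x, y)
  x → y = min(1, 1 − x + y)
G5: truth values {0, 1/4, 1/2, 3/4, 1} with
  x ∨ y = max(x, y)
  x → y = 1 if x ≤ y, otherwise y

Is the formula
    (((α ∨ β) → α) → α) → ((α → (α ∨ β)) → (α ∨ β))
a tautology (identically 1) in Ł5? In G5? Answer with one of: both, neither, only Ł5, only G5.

In Ł5: every assignment gives 1 — tautology.
In G5: at α = 0, β = 1/4 the value is 1/4 — not a tautology.

only Ł5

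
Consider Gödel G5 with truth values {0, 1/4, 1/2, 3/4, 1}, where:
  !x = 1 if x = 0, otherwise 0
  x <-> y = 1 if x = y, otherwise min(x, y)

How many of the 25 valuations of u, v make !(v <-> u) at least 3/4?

value 1: 8 assignments (counts)
value 0: 17 assignments
So 8 of the 25 assignments meet the threshold.

8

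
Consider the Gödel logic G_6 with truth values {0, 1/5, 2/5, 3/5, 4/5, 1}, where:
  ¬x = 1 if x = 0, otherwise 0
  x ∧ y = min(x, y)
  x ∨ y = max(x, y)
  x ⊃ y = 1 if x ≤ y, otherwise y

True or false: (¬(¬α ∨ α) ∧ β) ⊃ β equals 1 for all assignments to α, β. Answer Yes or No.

Yes

At α = 0, β = 2/5, for instance:
¬α = ¬0 = 1
¬α ∨ α = 1 ∨ 0 = 1
¬(¬α ∨ α) = ¬1 = 0
¬(¬α ∨ α) ∧ β = 0 ∧ 2/5 = 0
(¬(¬α ∨ α) ∧ β) ⊃ β = 0 ⊃ 2/5 = 1
and checking the remaining 35 assignments likewise gives ≥ 1 in every case.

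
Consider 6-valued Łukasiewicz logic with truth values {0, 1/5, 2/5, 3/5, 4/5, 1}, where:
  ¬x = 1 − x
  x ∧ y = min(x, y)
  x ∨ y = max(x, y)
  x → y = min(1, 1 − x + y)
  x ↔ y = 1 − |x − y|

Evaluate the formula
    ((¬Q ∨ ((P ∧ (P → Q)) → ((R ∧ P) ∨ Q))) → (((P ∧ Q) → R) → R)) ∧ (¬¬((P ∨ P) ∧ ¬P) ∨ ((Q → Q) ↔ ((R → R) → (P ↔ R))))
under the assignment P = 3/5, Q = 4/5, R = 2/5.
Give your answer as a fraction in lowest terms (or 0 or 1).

3/5

¬Q = ¬4/5 = 1/5
P → Q = 3/5 → 4/5 = 1
P ∧ (P → Q) = 3/5 ∧ 1 = 3/5
R ∧ P = 2/5 ∧ 3/5 = 2/5
(R ∧ P) ∨ Q = 2/5 ∨ 4/5 = 4/5
(P ∧ (P → Q)) → ((R ∧ P) ∨ Q) = 3/5 → 4/5 = 1
¬Q ∨ ((P ∧ (P → Q)) → ((R ∧ P) ∨ Q)) = 1/5 ∨ 1 = 1
P ∧ Q = 3/5 ∧ 4/5 = 3/5
(P ∧ Q) → R = 3/5 → 2/5 = 4/5
((P ∧ Q) → R) → R = 4/5 → 2/5 = 3/5
(¬Q ∨ ((P ∧ (P → Q)) → ((R ∧ P) ∨ Q))) → (((P ∧ Q) → R) → R) = 1 → 3/5 = 3/5
P ∨ P = 3/5 ∨ 3/5 = 3/5
¬P = ¬3/5 = 2/5
(P ∨ P) ∧ ¬P = 3/5 ∧ 2/5 = 2/5
¬((P ∨ P) ∧ ¬P) = ¬2/5 = 3/5
¬¬((P ∨ P) ∧ ¬P) = ¬3/5 = 2/5
Q → Q = 4/5 → 4/5 = 1
R → R = 2/5 → 2/5 = 1
P ↔ R = 3/5 ↔ 2/5 = 4/5
(R → R) → (P ↔ R) = 1 → 4/5 = 4/5
(Q → Q) ↔ ((R → R) → (P ↔ R)) = 1 ↔ 4/5 = 4/5
¬¬((P ∨ P) ∧ ¬P) ∨ ((Q → Q) ↔ ((R → R) → (P ↔ R))) = 2/5 ∨ 4/5 = 4/5
((¬Q ∨ ((P ∧ (P → Q)) → ((R ∧ P) ∨ Q))) → (((P ∧ Q) → R) → R)) ∧ (¬¬((P ∨ P) ∧ ¬P) ∨ ((Q → Q) ↔ ((R → R) → (P ↔ R)))) = 3/5 ∧ 4/5 = 3/5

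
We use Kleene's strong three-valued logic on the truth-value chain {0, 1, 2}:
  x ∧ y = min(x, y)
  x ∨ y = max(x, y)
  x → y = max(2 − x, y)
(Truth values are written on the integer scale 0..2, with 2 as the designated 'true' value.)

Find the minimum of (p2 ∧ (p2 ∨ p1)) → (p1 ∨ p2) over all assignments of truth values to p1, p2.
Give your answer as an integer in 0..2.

1

Take p1 = 0, p2 = 1:
p2 ∨ p1 = 1 ∨ 0 = 1
p2 ∧ (p2 ∨ p1) = 1 ∧ 1 = 1
p1 ∨ p2 = 0 ∨ 1 = 1
(p2 ∧ (p2 ∨ p1)) → (p1 ∨ p2) = 1 → 1 = 1
No assignment yields a value below 1, so this is the minimum.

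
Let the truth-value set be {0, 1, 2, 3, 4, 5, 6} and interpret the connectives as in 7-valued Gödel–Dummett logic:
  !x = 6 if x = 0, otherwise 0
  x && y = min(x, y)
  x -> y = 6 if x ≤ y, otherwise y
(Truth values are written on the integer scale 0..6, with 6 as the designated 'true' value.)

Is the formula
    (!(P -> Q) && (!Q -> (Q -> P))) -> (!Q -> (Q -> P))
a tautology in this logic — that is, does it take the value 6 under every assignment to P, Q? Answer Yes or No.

At P = 2, Q = 4, for instance:
P -> Q = 2 -> 4 = 6
!(P -> Q) = !6 = 0
!Q = !4 = 0
Q -> P = 4 -> 2 = 2
!Q -> (Q -> P) = 0 -> 2 = 6
!(P -> Q) && (!Q -> (Q -> P)) = 0 && 6 = 0
(!(P -> Q) && (!Q -> (Q -> P))) -> (!Q -> (Q -> P)) = 0 -> 6 = 6
and checking the remaining 48 assignments likewise gives ≥ 6 in every case.

Yes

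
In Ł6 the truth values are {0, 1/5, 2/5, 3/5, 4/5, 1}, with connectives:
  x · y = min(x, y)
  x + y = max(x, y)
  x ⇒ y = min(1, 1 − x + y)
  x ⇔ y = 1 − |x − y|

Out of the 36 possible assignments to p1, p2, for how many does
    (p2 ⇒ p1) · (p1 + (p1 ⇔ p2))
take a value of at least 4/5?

23

value 1: 11 assignments (counts)
value 4/5: 12 assignments (counts)
value 3/5: 7 assignments
value 2/5: 3 assignments
value 1/5: 2 assignments
value 0: 1 assignment
So 23 of the 36 assignments meet the threshold.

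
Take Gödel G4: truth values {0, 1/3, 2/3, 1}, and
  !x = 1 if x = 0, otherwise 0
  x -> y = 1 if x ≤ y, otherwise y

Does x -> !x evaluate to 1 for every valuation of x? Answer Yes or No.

Counterexample: take x = 1/3.
!x = !1/3 = 0
x -> !x = 1/3 -> 0 = 0
This gives 0 ≠ 1.

No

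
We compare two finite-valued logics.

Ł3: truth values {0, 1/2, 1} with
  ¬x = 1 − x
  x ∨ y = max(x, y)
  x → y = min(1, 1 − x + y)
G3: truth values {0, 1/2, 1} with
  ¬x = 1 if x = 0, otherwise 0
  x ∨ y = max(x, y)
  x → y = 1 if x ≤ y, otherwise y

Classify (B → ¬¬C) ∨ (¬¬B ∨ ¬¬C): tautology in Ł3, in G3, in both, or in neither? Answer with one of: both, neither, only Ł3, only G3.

only G3

In Ł3: at B = 1/2, C = 0 the value is 1/2 — not a tautology.
In G3: every assignment gives 1 — tautology.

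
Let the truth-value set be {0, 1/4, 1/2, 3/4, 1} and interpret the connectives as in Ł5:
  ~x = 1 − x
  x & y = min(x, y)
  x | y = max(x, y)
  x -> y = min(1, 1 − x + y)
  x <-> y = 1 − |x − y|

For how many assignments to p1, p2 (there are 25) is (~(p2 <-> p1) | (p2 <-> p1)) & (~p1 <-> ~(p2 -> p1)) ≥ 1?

3

value 1: 3 assignments (counts)
value 3/4: 9 assignments
value 1/2: 9 assignments
value 1/4: 3 assignments
value 0: 1 assignment
So 3 of the 25 assignments meet the threshold.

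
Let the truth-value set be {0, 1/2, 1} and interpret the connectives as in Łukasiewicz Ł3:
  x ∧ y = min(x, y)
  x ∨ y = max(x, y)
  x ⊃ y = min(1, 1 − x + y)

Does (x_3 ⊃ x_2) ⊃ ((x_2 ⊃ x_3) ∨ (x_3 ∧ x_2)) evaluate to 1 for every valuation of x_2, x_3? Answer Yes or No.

No

Counterexample: take x_2 = 1/2, x_3 = 0.
x_3 ⊃ x_2 = 0 ⊃ 1/2 = 1
x_2 ⊃ x_3 = 1/2 ⊃ 0 = 1/2
x_3 ∧ x_2 = 0 ∧ 1/2 = 0
(x_2 ⊃ x_3) ∨ (x_3 ∧ x_2) = 1/2 ∨ 0 = 1/2
(x_3 ⊃ x_2) ⊃ ((x_2 ⊃ x_3) ∨ (x_3 ∧ x_2)) = 1 ⊃ 1/2 = 1/2
This gives 1/2 ≠ 1.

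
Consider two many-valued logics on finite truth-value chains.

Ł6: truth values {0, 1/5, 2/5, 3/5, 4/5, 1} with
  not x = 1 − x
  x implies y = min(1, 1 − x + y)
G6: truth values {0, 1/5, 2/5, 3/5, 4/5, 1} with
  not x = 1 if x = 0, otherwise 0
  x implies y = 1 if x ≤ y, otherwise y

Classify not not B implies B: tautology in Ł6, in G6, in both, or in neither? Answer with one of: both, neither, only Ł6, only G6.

only Ł6

In Ł6: every assignment gives 1 — tautology.
In G6: at B = 1/5 the value is 1/5 — not a tautology.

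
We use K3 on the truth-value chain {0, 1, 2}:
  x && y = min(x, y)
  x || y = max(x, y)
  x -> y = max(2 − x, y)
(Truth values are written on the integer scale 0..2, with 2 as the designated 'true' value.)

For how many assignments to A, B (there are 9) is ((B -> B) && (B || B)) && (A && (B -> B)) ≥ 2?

A = 0, B = 0 ↦ 0  <
A = 0, B = 1 ↦ 0  <
A = 0, B = 2 ↦ 0  <
A = 1, B = 0 ↦ 0  <
A = 1, B = 1 ↦ 1  <
A = 1, B = 2 ↦ 1  <
A = 2, B = 0 ↦ 0  <
A = 2, B = 1 ↦ 1  <
A = 2, B = 2 ↦ 2  ≥
So 1 of the 9 assignments meets the threshold.

1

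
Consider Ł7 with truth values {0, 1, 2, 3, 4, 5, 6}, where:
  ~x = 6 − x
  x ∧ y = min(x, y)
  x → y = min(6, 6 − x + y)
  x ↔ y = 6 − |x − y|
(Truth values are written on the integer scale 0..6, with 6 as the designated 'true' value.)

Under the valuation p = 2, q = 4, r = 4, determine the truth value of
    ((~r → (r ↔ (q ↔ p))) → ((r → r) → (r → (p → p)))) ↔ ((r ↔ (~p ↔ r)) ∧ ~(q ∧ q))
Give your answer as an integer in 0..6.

2

~r = ~4 = 2
q ↔ p = 4 ↔ 2 = 4
r ↔ (q ↔ p) = 4 ↔ 4 = 6
~r → (r ↔ (q ↔ p)) = 2 → 6 = 6
r → r = 4 → 4 = 6
p → p = 2 → 2 = 6
r → (p → p) = 4 → 6 = 6
(r → r) → (r → (p → p)) = 6 → 6 = 6
(~r → (r ↔ (q ↔ p))) → ((r → r) → (r → (p → p))) = 6 → 6 = 6
~p = ~2 = 4
~p ↔ r = 4 ↔ 4 = 6
r ↔ (~p ↔ r) = 4 ↔ 6 = 4
q ∧ q = 4 ∧ 4 = 4
~(q ∧ q) = ~4 = 2
(r ↔ (~p ↔ r)) ∧ ~(q ∧ q) = 4 ∧ 2 = 2
((~r → (r ↔ (q ↔ p))) → ((r → r) → (r → (p → p)))) ↔ ((r ↔ (~p ↔ r)) ∧ ~(q ∧ q)) = 6 ↔ 2 = 2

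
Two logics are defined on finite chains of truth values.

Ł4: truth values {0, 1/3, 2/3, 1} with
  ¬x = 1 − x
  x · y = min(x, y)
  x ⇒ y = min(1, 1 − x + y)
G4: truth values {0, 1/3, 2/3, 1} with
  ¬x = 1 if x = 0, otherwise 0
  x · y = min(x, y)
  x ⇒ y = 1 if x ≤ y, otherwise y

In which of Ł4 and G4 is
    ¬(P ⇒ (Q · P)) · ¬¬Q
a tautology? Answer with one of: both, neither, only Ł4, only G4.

In Ł4: at P = 0, Q = 0 the value is 0 — not a tautology.
In G4: at P = 0, Q = 0 the value is 0 — not a tautology.

neither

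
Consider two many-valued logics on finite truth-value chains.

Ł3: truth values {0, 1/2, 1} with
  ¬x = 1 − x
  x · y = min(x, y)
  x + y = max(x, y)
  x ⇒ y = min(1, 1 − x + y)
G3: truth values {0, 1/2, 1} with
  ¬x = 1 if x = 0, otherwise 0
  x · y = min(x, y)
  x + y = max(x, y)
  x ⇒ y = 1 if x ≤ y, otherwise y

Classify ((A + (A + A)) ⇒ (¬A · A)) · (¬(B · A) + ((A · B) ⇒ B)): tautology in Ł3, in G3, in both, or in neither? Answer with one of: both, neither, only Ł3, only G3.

In Ł3: at A = 1, B = 0 the value is 0 — not a tautology.
In G3: at A = 1/2, B = 0 the value is 0 — not a tautology.

neither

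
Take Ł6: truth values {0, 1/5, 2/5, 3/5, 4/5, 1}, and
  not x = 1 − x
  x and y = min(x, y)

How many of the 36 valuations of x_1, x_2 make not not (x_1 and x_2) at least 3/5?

value 1: 1 assignment (counts)
value 4/5: 3 assignments (counts)
value 3/5: 5 assignments (counts)
value 2/5: 7 assignments
value 1/5: 9 assignments
value 0: 11 assignments
So 9 of the 36 assignments meet the threshold.

9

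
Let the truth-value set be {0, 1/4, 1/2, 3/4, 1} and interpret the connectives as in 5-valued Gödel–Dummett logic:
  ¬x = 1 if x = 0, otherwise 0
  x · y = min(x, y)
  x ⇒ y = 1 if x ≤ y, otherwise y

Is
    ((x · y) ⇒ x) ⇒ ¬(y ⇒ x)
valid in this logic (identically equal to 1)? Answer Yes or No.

Counterexample: take x = 0, y = 0.
x · y = 0 · 0 = 0
(x · y) ⇒ x = 0 ⇒ 0 = 1
y ⇒ x = 0 ⇒ 0 = 1
¬(y ⇒ x) = ¬1 = 0
((x · y) ⇒ x) ⇒ ¬(y ⇒ x) = 1 ⇒ 0 = 0
This gives 0 ≠ 1.

No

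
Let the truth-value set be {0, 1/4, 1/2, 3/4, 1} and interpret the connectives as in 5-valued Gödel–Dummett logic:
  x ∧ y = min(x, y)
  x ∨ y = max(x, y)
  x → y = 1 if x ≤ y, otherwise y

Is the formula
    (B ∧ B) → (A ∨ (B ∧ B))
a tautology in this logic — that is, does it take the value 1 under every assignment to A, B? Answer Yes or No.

Yes

At A = 1, B = 1/2, for instance:
B ∧ B = 1/2 ∧ 1/2 = 1/2
A ∨ (B ∧ B) = 1 ∨ 1/2 = 1
(B ∧ B) → (A ∨ (B ∧ B)) = 1/2 → 1 = 1
and checking the remaining 24 assignments likewise gives ≥ 1 in every case.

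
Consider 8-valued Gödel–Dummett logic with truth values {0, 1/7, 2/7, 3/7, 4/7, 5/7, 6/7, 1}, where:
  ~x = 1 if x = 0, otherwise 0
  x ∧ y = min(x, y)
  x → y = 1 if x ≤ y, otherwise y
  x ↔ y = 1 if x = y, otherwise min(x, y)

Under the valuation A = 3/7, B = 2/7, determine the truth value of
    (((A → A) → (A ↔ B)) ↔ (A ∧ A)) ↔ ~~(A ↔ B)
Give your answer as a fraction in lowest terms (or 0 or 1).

A → A = 3/7 → 3/7 = 1
A ↔ B = 3/7 ↔ 2/7 = 2/7
(A → A) → (A ↔ B) = 1 → 2/7 = 2/7
A ∧ A = 3/7 ∧ 3/7 = 3/7
((A → A) → (A ↔ B)) ↔ (A ∧ A) = 2/7 ↔ 3/7 = 2/7
A ↔ B = 3/7 ↔ 2/7 = 2/7
~(A ↔ B) = ~2/7 = 0
~~(A ↔ B) = ~0 = 1
(((A → A) → (A ↔ B)) ↔ (A ∧ A)) ↔ ~~(A ↔ B) = 2/7 ↔ 1 = 2/7

2/7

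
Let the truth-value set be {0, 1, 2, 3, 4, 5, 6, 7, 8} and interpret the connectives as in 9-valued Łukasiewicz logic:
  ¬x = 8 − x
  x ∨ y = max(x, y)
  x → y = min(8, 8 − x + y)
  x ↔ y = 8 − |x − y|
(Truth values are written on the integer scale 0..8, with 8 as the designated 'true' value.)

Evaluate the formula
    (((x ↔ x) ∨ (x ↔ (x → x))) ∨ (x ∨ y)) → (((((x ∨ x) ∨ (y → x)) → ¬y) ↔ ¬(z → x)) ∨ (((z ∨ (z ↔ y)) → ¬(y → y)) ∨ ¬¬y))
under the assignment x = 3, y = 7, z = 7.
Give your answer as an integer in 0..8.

7

x ↔ x = 3 ↔ 3 = 8
x → x = 3 → 3 = 8
x ↔ (x → x) = 3 ↔ 8 = 3
(x ↔ x) ∨ (x ↔ (x → x)) = 8 ∨ 3 = 8
x ∨ y = 3 ∨ 7 = 7
((x ↔ x) ∨ (x ↔ (x → x))) ∨ (x ∨ y) = 8 ∨ 7 = 8
x ∨ x = 3 ∨ 3 = 3
y → x = 7 → 3 = 4
(x ∨ x) ∨ (y → x) = 3 ∨ 4 = 4
¬y = ¬7 = 1
((x ∨ x) ∨ (y → x)) → ¬y = 4 → 1 = 5
z → x = 7 → 3 = 4
¬(z → x) = ¬4 = 4
(((x ∨ x) ∨ (y → x)) → ¬y) ↔ ¬(z → x) = 5 ↔ 4 = 7
z ↔ y = 7 ↔ 7 = 8
z ∨ (z ↔ y) = 7 ∨ 8 = 8
y → y = 7 → 7 = 8
¬(y → y) = ¬8 = 0
(z ∨ (z ↔ y)) → ¬(y → y) = 8 → 0 = 0
¬y = ¬7 = 1
¬¬y = ¬1 = 7
((z ∨ (z ↔ y)) → ¬(y → y)) ∨ ¬¬y = 0 ∨ 7 = 7
((((x ∨ x) ∨ (y → x)) → ¬y) ↔ ¬(z → x)) ∨ (((z ∨ (z ↔ y)) → ¬(y → y)) ∨ ¬¬y) = 7 ∨ 7 = 7
(((x ↔ x) ∨ (x ↔ (x → x))) ∨ (x ∨ y)) → (((((x ∨ x) ∨ (y → x)) → ¬y) ↔ ¬(z → x)) ∨ (((z ∨ (z ↔ y)) → ¬(y → y)) ∨ ¬¬y)) = 8 → 7 = 7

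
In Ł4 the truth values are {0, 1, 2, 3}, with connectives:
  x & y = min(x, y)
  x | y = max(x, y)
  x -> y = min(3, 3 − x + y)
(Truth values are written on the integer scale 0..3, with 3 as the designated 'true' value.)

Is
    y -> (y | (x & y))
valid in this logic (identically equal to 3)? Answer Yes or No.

x = 0, y = 0 ↦ 3
x = 0, y = 1 ↦ 3
x = 0, y = 2 ↦ 3
x = 0, y = 3 ↦ 3
x = 1, y = 0 ↦ 3
x = 1, y = 1 ↦ 3
x = 1, y = 2 ↦ 3
x = 1, y = 3 ↦ 3
x = 2, y = 0 ↦ 3
x = 2, y = 1 ↦ 3
x = 2, y = 2 ↦ 3
x = 2, y = 3 ↦ 3
x = 3, y = 0 ↦ 3
x = 3, y = 1 ↦ 3
x = 3, y = 2 ↦ 3
x = 3, y = 3 ↦ 3
Every assignment gives a value ≥ 3.

Yes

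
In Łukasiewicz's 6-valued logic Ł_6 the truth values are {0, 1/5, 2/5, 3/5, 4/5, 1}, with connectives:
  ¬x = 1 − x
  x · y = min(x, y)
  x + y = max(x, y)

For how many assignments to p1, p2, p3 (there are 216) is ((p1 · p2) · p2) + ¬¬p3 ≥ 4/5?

value 1: 41 assignments (counts)
value 4/5: 47 assignments (counts)
value 3/5: 47 assignments
value 2/5: 41 assignments
value 1/5: 29 assignments
value 0: 11 assignments
So 88 of the 216 assignments meet the threshold.

88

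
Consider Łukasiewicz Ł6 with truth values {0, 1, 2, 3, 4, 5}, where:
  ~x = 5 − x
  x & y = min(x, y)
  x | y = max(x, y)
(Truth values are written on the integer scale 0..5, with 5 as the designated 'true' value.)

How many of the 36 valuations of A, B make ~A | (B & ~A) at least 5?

value 5: 6 assignments (counts)
value 4: 6 assignments
value 3: 6 assignments
value 2: 6 assignments
value 1: 6 assignments
value 0: 6 assignments
So 6 of the 36 assignments meet the threshold.

6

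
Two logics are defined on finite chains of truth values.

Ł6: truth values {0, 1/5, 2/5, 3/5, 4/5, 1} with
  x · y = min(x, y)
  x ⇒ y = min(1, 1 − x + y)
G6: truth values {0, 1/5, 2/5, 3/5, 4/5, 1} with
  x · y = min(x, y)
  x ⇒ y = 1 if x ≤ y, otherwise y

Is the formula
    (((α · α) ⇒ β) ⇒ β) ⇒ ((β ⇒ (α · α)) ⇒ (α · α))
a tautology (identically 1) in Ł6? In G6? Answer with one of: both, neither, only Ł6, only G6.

only Ł6

In Ł6: every assignment gives 1 — tautology.
In G6: at α = 1/5, β = 0 the value is 1/5 — not a tautology.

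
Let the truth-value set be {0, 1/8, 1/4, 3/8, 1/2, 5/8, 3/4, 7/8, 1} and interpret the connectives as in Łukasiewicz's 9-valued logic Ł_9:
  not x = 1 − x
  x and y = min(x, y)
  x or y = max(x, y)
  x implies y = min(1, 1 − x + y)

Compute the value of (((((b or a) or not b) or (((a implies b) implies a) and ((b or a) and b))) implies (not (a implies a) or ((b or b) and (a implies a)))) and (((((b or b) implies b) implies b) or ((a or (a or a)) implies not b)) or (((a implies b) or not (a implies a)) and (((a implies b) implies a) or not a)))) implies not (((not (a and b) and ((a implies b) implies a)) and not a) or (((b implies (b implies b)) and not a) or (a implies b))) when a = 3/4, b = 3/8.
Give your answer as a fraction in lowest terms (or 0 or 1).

b or a = 3/8 or 3/4 = 3/4
not b = not 3/8 = 5/8
(b or a) or not b = 3/4 or 5/8 = 3/4
a implies b = 3/4 implies 3/8 = 5/8
(a implies b) implies a = 5/8 implies 3/4 = 1
b or a = 3/8 or 3/4 = 3/4
(b or a) and b = 3/4 and 3/8 = 3/8
((a implies b) implies a) and ((b or a) and b) = 1 and 3/8 = 3/8
((b or a) or not b) or (((a implies b) implies a) and ((b or a) and b)) = 3/4 or 3/8 = 3/4
a implies a = 3/4 implies 3/4 = 1
not (a implies a) = not 1 = 0
b or b = 3/8 or 3/8 = 3/8
a implies a = 3/4 implies 3/4 = 1
(b or b) and (a implies a) = 3/8 and 1 = 3/8
not (a implies a) or ((b or b) and (a implies a)) = 0 or 3/8 = 3/8
(((b or a) or not b) or (((a implies b) implies a) and ((b or a) and b))) implies (not (a implies a) or ((b or b) and (a implies a))) = 3/4 implies 3/8 = 5/8
b or b = 3/8 or 3/8 = 3/8
(b or b) implies b = 3/8 implies 3/8 = 1
((b or b) implies b) implies b = 1 implies 3/8 = 3/8
a or a = 3/4 or 3/4 = 3/4
a or (a or a) = 3/4 or 3/4 = 3/4
not b = not 3/8 = 5/8
(a or (a or a)) implies not b = 3/4 implies 5/8 = 7/8
(((b or b) implies b) implies b) or ((a or (a or a)) implies not b) = 3/8 or 7/8 = 7/8
a implies b = 3/4 implies 3/8 = 5/8
a implies a = 3/4 implies 3/4 = 1
not (a implies a) = not 1 = 0
(a implies b) or not (a implies a) = 5/8 or 0 = 5/8
a implies b = 3/4 implies 3/8 = 5/8
(a implies b) implies a = 5/8 implies 3/4 = 1
not a = not 3/4 = 1/4
((a implies b) implies a) or not a = 1 or 1/4 = 1
((a implies b) or not (a implies a)) and (((a implies b) implies a) or not a) = 5/8 and 1 = 5/8
((((b or b) implies b) implies b) or ((a or (a or a)) implies not b)) or (((a implies b) or not (a implies a)) and (((a implies b) implies a) or not a)) = 7/8 or 5/8 = 7/8
((((b or a) or not b) or (((a implies b) implies a) and ((b or a) and b))) implies (not (a implies a) or ((b or b) and (a implies a)))) and (((((b or b) implies b) implies b) or ((a or (a or a)) implies not b)) or (((a implies b) or not (a implies a)) and (((a implies b) implies a) or not a))) = 5/8 and 7/8 = 5/8
a and b = 3/4 and 3/8 = 3/8
not (a and b) = not 3/8 = 5/8
a implies b = 3/4 implies 3/8 = 5/8
(a implies b) implies a = 5/8 implies 3/4 = 1
not (a and b) and ((a implies b) implies a) = 5/8 and 1 = 5/8
not a = not 3/4 = 1/4
(not (a and b) and ((a implies b) implies a)) and not a = 5/8 and 1/4 = 1/4
b implies b = 3/8 implies 3/8 = 1
b implies (b implies b) = 3/8 implies 1 = 1
not a = not 3/4 = 1/4
(b implies (b implies b)) and not a = 1 and 1/4 = 1/4
a implies b = 3/4 implies 3/8 = 5/8
((b implies (b implies b)) and not a) or (a implies b) = 1/4 or 5/8 = 5/8
((not (a and b) and ((a implies b) implies a)) and not a) or (((b implies (b implies b)) and not a) or (a implies b)) = 1/4 or 5/8 = 5/8
not (((not (a and b) and ((a implies b) implies a)) and not a) or (((b implies (b implies b)) and not a) or (a implies b))) = not 5/8 = 3/8
(((((b or a) or not b) or (((a implies b) implies a) and ((b or a) and b))) implies (not (a implies a) or ((b or b) and (a implies a)))) and (((((b or b) implies b) implies b) or ((a or (a or a)) implies not b)) or (((a implies b) or not (a implies a)) and (((a implies b) implies a) or not a)))) implies not (((not (a and b) and ((a implies b) implies a)) and not a) or (((b implies (b implies b)) and not a) or (a implies b))) = 5/8 implies 3/8 = 3/4

3/4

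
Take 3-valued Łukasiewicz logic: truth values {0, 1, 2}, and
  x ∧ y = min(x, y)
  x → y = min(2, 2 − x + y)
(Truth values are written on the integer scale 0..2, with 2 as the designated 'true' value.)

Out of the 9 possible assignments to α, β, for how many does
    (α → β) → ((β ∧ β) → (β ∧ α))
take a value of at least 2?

α = 0, β = 0 ↦ 2  ≥
α = 0, β = 1 ↦ 1  <
α = 0, β = 2 ↦ 0  <
α = 1, β = 0 ↦ 2  ≥
α = 1, β = 1 ↦ 2  ≥
α = 1, β = 2 ↦ 1  <
α = 2, β = 0 ↦ 2  ≥
α = 2, β = 1 ↦ 2  ≥
α = 2, β = 2 ↦ 2  ≥
So 6 of the 9 assignments meet the threshold.

6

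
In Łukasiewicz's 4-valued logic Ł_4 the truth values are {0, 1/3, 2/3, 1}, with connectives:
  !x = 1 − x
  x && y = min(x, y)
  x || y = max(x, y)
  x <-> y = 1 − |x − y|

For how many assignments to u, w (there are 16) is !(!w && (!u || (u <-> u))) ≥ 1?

4

u = 0, w = 0 ↦ 0  <
u = 0, w = 1/3 ↦ 1/3  <
u = 0, w = 2/3 ↦ 2/3  <
u = 0, w = 1 ↦ 1  ≥
u = 1/3, w = 0 ↦ 0  <
u = 1/3, w = 1/3 ↦ 1/3  <
u = 1/3, w = 2/3 ↦ 2/3  <
u = 1/3, w = 1 ↦ 1  ≥
u = 2/3, w = 0 ↦ 0  <
u = 2/3, w = 1/3 ↦ 1/3  <
u = 2/3, w = 2/3 ↦ 2/3  <
u = 2/3, w = 1 ↦ 1  ≥
u = 1, w = 0 ↦ 0  <
u = 1, w = 1/3 ↦ 1/3  <
u = 1, w = 2/3 ↦ 2/3  <
u = 1, w = 1 ↦ 1  ≥
So 4 of the 16 assignments meet the threshold.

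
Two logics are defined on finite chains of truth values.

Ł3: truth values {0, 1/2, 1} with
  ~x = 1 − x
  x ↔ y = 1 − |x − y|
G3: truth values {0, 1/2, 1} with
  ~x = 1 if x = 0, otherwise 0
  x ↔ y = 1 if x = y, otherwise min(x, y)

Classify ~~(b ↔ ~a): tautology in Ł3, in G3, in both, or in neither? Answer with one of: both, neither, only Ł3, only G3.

In Ł3: at a = 0, b = 0 the value is 0 — not a tautology.
In G3: at a = 0, b = 0 the value is 0 — not a tautology.

neither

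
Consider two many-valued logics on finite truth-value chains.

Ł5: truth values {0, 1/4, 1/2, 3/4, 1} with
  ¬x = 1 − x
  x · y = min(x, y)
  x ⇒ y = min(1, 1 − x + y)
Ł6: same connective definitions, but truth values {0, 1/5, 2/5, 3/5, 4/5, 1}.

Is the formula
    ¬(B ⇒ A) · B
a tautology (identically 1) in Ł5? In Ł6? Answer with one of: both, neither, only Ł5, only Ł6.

neither

In Ł5: at A = 0, B = 0 the value is 0 — not a tautology.
In Ł6: at A = 0, B = 0 the value is 0 — not a tautology.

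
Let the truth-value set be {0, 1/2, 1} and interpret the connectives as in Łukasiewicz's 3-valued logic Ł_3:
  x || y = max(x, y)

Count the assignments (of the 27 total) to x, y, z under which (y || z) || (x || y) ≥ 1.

value 1: 19 assignments (counts)
value 1/2: 7 assignments
value 0: 1 assignment
So 19 of the 27 assignments meet the threshold.

19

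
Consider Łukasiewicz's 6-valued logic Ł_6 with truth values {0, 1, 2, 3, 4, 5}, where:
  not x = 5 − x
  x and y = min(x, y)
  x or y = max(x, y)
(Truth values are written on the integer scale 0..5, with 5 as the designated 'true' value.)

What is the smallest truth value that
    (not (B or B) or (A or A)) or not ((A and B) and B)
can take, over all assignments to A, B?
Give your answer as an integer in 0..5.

Take A = 2, B = 2:
B or B = 2 or 2 = 2
not (B or B) = not 2 = 3
A or A = 2 or 2 = 2
not (B or B) or (A or A) = 3 or 2 = 3
A and B = 2 and 2 = 2
(A and B) and B = 2 and 2 = 2
not ((A and B) and B) = not 2 = 3
(not (B or B) or (A or A)) or not ((A and B) and B) = 3 or 3 = 3
No assignment yields a value below 3, so this is the minimum.

3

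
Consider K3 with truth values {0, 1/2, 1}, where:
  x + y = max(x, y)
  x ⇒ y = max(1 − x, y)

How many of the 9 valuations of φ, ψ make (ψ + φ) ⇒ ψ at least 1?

4

φ = 0, ψ = 0 ↦ 1  ≥
φ = 0, ψ = 1/2 ↦ 1/2  <
φ = 0, ψ = 1 ↦ 1  ≥
φ = 1/2, ψ = 0 ↦ 1/2  <
φ = 1/2, ψ = 1/2 ↦ 1/2  <
φ = 1/2, ψ = 1 ↦ 1  ≥
φ = 1, ψ = 0 ↦ 0  <
φ = 1, ψ = 1/2 ↦ 1/2  <
φ = 1, ψ = 1 ↦ 1  ≥
So 4 of the 9 assignments meet the threshold.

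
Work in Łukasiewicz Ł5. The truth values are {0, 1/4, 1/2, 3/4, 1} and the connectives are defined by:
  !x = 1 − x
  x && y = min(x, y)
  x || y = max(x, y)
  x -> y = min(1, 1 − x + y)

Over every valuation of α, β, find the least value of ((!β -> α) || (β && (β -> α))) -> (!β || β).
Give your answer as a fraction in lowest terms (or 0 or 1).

1/2

Take α = 1/2, β = 1/2:
!β = !1/2 = 1/2
!β -> α = 1/2 -> 1/2 = 1
β -> α = 1/2 -> 1/2 = 1
β && (β -> α) = 1/2 && 1 = 1/2
(!β -> α) || (β && (β -> α)) = 1 || 1/2 = 1
!β = !1/2 = 1/2
!β || β = 1/2 || 1/2 = 1/2
((!β -> α) || (β && (β -> α))) -> (!β || β) = 1 -> 1/2 = 1/2
No assignment yields a value below 1/2, so this is the minimum.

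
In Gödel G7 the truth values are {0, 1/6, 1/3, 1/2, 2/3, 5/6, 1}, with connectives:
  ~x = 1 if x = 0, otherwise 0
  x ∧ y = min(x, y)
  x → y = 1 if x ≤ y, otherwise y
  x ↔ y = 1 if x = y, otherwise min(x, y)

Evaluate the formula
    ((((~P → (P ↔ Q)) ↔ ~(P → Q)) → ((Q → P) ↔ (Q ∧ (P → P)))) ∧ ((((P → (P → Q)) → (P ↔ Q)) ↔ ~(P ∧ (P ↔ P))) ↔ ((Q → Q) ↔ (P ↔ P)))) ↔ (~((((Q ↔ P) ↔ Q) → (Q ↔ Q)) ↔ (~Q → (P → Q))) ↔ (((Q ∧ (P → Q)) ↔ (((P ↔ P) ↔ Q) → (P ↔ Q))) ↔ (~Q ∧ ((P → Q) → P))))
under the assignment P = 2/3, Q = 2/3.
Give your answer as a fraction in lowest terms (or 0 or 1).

0

~P = ~2/3 = 0
P ↔ Q = 2/3 ↔ 2/3 = 1
~P → (P ↔ Q) = 0 → 1 = 1
P → Q = 2/3 → 2/3 = 1
~(P → Q) = ~1 = 0
(~P → (P ↔ Q)) ↔ ~(P → Q) = 1 ↔ 0 = 0
Q → P = 2/3 → 2/3 = 1
P → P = 2/3 → 2/3 = 1
Q ∧ (P → P) = 2/3 ∧ 1 = 2/3
(Q → P) ↔ (Q ∧ (P → P)) = 1 ↔ 2/3 = 2/3
((~P → (P ↔ Q)) ↔ ~(P → Q)) → ((Q → P) ↔ (Q ∧ (P → P))) = 0 → 2/3 = 1
P → Q = 2/3 → 2/3 = 1
P → (P → Q) = 2/3 → 1 = 1
P ↔ Q = 2/3 ↔ 2/3 = 1
(P → (P → Q)) → (P ↔ Q) = 1 → 1 = 1
P ↔ P = 2/3 ↔ 2/3 = 1
P ∧ (P ↔ P) = 2/3 ∧ 1 = 2/3
~(P ∧ (P ↔ P)) = ~2/3 = 0
((P → (P → Q)) → (P ↔ Q)) ↔ ~(P ∧ (P ↔ P)) = 1 ↔ 0 = 0
Q → Q = 2/3 → 2/3 = 1
P ↔ P = 2/3 ↔ 2/3 = 1
(Q → Q) ↔ (P ↔ P) = 1 ↔ 1 = 1
(((P → (P → Q)) → (P ↔ Q)) ↔ ~(P ∧ (P ↔ P))) ↔ ((Q → Q) ↔ (P ↔ P)) = 0 ↔ 1 = 0
(((~P → (P ↔ Q)) ↔ ~(P → Q)) → ((Q → P) ↔ (Q ∧ (P → P)))) ∧ ((((P → (P → Q)) → (P ↔ Q)) ↔ ~(P ∧ (P ↔ P))) ↔ ((Q → Q) ↔ (P ↔ P))) = 1 ∧ 0 = 0
Q ↔ P = 2/3 ↔ 2/3 = 1
(Q ↔ P) ↔ Q = 1 ↔ 2/3 = 2/3
Q ↔ Q = 2/3 ↔ 2/3 = 1
((Q ↔ P) ↔ Q) → (Q ↔ Q) = 2/3 → 1 = 1
~Q = ~2/3 = 0
P → Q = 2/3 → 2/3 = 1
~Q → (P → Q) = 0 → 1 = 1
(((Q ↔ P) ↔ Q) → (Q ↔ Q)) ↔ (~Q → (P → Q)) = 1 ↔ 1 = 1
~((((Q ↔ P) ↔ Q) → (Q ↔ Q)) ↔ (~Q → (P → Q))) = ~1 = 0
P → Q = 2/3 → 2/3 = 1
Q ∧ (P → Q) = 2/3 ∧ 1 = 2/3
P ↔ P = 2/3 ↔ 2/3 = 1
(P ↔ P) ↔ Q = 1 ↔ 2/3 = 2/3
P ↔ Q = 2/3 ↔ 2/3 = 1
((P ↔ P) ↔ Q) → (P ↔ Q) = 2/3 → 1 = 1
(Q ∧ (P → Q)) ↔ (((P ↔ P) ↔ Q) → (P ↔ Q)) = 2/3 ↔ 1 = 2/3
~Q = ~2/3 = 0
P → Q = 2/3 → 2/3 = 1
(P → Q) → P = 1 → 2/3 = 2/3
~Q ∧ ((P → Q) → P) = 0 ∧ 2/3 = 0
((Q ∧ (P → Q)) ↔ (((P ↔ P) ↔ Q) → (P ↔ Q))) ↔ (~Q ∧ ((P → Q) → P)) = 2/3 ↔ 0 = 0
~((((Q ↔ P) ↔ Q) → (Q ↔ Q)) ↔ (~Q → (P → Q))) ↔ (((Q ∧ (P → Q)) ↔ (((P ↔ P) ↔ Q) → (P ↔ Q))) ↔ (~Q ∧ ((P → Q) → P))) = 0 ↔ 0 = 1
((((~P → (P ↔ Q)) ↔ ~(P → Q)) → ((Q → P) ↔ (Q ∧ (P → P)))) ∧ ((((P → (P → Q)) → (P ↔ Q)) ↔ ~(P ∧ (P ↔ P))) ↔ ((Q → Q) ↔ (P ↔ P)))) ↔ (~((((Q ↔ P) ↔ Q) → (Q ↔ Q)) ↔ (~Q → (P → Q))) ↔ (((Q ∧ (P → Q)) ↔ (((P ↔ P) ↔ Q) → (P ↔ Q))) ↔ (~Q ∧ ((P → Q) → P)))) = 0 ↔ 1 = 0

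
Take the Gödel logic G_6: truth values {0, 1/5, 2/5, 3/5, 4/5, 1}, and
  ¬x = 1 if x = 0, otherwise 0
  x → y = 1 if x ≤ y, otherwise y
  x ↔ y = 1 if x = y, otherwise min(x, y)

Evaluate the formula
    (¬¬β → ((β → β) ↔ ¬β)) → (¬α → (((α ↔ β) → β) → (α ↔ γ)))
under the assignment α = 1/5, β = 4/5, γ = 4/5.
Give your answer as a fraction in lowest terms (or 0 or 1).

¬β = ¬4/5 = 0
¬¬β = ¬0 = 1
β → β = 4/5 → 4/5 = 1
¬β = ¬4/5 = 0
(β → β) ↔ ¬β = 1 ↔ 0 = 0
¬¬β → ((β → β) ↔ ¬β) = 1 → 0 = 0
¬α = ¬1/5 = 0
α ↔ β = 1/5 ↔ 4/5 = 1/5
(α ↔ β) → β = 1/5 → 4/5 = 1
α ↔ γ = 1/5 ↔ 4/5 = 1/5
((α ↔ β) → β) → (α ↔ γ) = 1 → 1/5 = 1/5
¬α → (((α ↔ β) → β) → (α ↔ γ)) = 0 → 1/5 = 1
(¬¬β → ((β → β) ↔ ¬β)) → (¬α → (((α ↔ β) → β) → (α ↔ γ))) = 0 → 1 = 1

1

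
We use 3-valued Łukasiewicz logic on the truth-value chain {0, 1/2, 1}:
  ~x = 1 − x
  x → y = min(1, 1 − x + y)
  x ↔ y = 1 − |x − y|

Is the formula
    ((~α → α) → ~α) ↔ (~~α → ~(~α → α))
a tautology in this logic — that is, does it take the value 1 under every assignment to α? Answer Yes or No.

α = 0 ↦ 1
α = 1/2 ↦ 1
α = 1 ↦ 1
Every assignment gives a value ≥ 1.

Yes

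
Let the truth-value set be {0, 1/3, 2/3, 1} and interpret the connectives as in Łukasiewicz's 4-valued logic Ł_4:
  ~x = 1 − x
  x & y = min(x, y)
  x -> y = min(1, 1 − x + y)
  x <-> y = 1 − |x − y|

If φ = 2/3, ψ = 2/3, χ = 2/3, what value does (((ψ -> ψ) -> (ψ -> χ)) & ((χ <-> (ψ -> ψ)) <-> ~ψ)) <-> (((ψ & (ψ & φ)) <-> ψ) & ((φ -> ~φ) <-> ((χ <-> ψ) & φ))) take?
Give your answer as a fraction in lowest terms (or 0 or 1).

ψ -> ψ = 2/3 -> 2/3 = 1
ψ -> χ = 2/3 -> 2/3 = 1
(ψ -> ψ) -> (ψ -> χ) = 1 -> 1 = 1
ψ -> ψ = 2/3 -> 2/3 = 1
χ <-> (ψ -> ψ) = 2/3 <-> 1 = 2/3
~ψ = ~2/3 = 1/3
(χ <-> (ψ -> ψ)) <-> ~ψ = 2/3 <-> 1/3 = 2/3
((ψ -> ψ) -> (ψ -> χ)) & ((χ <-> (ψ -> ψ)) <-> ~ψ) = 1 & 2/3 = 2/3
ψ & φ = 2/3 & 2/3 = 2/3
ψ & (ψ & φ) = 2/3 & 2/3 = 2/3
(ψ & (ψ & φ)) <-> ψ = 2/3 <-> 2/3 = 1
~φ = ~2/3 = 1/3
φ -> ~φ = 2/3 -> 1/3 = 2/3
χ <-> ψ = 2/3 <-> 2/3 = 1
(χ <-> ψ) & φ = 1 & 2/3 = 2/3
(φ -> ~φ) <-> ((χ <-> ψ) & φ) = 2/3 <-> 2/3 = 1
((ψ & (ψ & φ)) <-> ψ) & ((φ -> ~φ) <-> ((χ <-> ψ) & φ)) = 1 & 1 = 1
(((ψ -> ψ) -> (ψ -> χ)) & ((χ <-> (ψ -> ψ)) <-> ~ψ)) <-> (((ψ & (ψ & φ)) <-> ψ) & ((φ -> ~φ) <-> ((χ <-> ψ) & φ))) = 2/3 <-> 1 = 2/3

2/3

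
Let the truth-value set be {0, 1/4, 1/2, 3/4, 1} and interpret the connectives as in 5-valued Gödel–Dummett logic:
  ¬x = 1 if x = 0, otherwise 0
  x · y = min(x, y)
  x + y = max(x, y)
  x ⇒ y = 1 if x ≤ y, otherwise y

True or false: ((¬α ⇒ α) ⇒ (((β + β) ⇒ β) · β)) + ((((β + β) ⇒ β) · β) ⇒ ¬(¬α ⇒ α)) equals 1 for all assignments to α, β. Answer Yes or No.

No

Counterexample: take α = 1/4, β = 1/4.
¬α = ¬1/4 = 0
¬α ⇒ α = 0 ⇒ 1/4 = 1
β + β = 1/4 + 1/4 = 1/4
(β + β) ⇒ β = 1/4 ⇒ 1/4 = 1
((β + β) ⇒ β) · β = 1 · 1/4 = 1/4
(¬α ⇒ α) ⇒ (((β + β) ⇒ β) · β) = 1 ⇒ 1/4 = 1/4
β + β = 1/4 + 1/4 = 1/4
(β + β) ⇒ β = 1/4 ⇒ 1/4 = 1
((β + β) ⇒ β) · β = 1 · 1/4 = 1/4
¬α = ¬1/4 = 0
¬α ⇒ α = 0 ⇒ 1/4 = 1
¬(¬α ⇒ α) = ¬1 = 0
(((β + β) ⇒ β) · β) ⇒ ¬(¬α ⇒ α) = 1/4 ⇒ 0 = 0
((¬α ⇒ α) ⇒ (((β + β) ⇒ β) · β)) + ((((β + β) ⇒ β) · β) ⇒ ¬(¬α ⇒ α)) = 1/4 + 0 = 1/4
This gives 1/4 ≠ 1.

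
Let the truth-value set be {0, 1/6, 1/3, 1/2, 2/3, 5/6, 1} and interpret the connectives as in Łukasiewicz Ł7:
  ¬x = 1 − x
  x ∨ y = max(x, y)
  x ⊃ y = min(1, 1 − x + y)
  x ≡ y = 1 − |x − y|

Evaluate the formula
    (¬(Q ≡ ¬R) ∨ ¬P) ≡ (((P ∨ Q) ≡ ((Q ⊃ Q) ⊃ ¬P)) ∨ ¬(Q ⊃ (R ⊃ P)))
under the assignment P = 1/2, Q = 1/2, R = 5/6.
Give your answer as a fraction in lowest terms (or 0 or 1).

1/2

¬R = ¬5/6 = 1/6
Q ≡ ¬R = 1/2 ≡ 1/6 = 2/3
¬(Q ≡ ¬R) = ¬2/3 = 1/3
¬P = ¬1/2 = 1/2
¬(Q ≡ ¬R) ∨ ¬P = 1/3 ∨ 1/2 = 1/2
P ∨ Q = 1/2 ∨ 1/2 = 1/2
Q ⊃ Q = 1/2 ⊃ 1/2 = 1
¬P = ¬1/2 = 1/2
(Q ⊃ Q) ⊃ ¬P = 1 ⊃ 1/2 = 1/2
(P ∨ Q) ≡ ((Q ⊃ Q) ⊃ ¬P) = 1/2 ≡ 1/2 = 1
R ⊃ P = 5/6 ⊃ 1/2 = 2/3
Q ⊃ (R ⊃ P) = 1/2 ⊃ 2/3 = 1
¬(Q ⊃ (R ⊃ P)) = ¬1 = 0
((P ∨ Q) ≡ ((Q ⊃ Q) ⊃ ¬P)) ∨ ¬(Q ⊃ (R ⊃ P)) = 1 ∨ 0 = 1
(¬(Q ≡ ¬R) ∨ ¬P) ≡ (((P ∨ Q) ≡ ((Q ⊃ Q) ⊃ ¬P)) ∨ ¬(Q ⊃ (R ⊃ P))) = 1/2 ≡ 1 = 1/2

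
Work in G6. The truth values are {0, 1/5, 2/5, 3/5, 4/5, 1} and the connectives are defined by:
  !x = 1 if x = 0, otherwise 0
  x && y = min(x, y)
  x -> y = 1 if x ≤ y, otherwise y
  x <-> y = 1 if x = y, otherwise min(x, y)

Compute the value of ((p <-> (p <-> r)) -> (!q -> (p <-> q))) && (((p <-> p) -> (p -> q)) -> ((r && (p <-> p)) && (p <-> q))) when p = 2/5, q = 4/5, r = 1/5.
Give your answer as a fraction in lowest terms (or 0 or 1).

1/5

p <-> r = 2/5 <-> 1/5 = 1/5
p <-> (p <-> r) = 2/5 <-> 1/5 = 1/5
!q = !4/5 = 0
p <-> q = 2/5 <-> 4/5 = 2/5
!q -> (p <-> q) = 0 -> 2/5 = 1
(p <-> (p <-> r)) -> (!q -> (p <-> q)) = 1/5 -> 1 = 1
p <-> p = 2/5 <-> 2/5 = 1
p -> q = 2/5 -> 4/5 = 1
(p <-> p) -> (p -> q) = 1 -> 1 = 1
p <-> p = 2/5 <-> 2/5 = 1
r && (p <-> p) = 1/5 && 1 = 1/5
p <-> q = 2/5 <-> 4/5 = 2/5
(r && (p <-> p)) && (p <-> q) = 1/5 && 2/5 = 1/5
((p <-> p) -> (p -> q)) -> ((r && (p <-> p)) && (p <-> q)) = 1 -> 1/5 = 1/5
((p <-> (p <-> r)) -> (!q -> (p <-> q))) && (((p <-> p) -> (p -> q)) -> ((r && (p <-> p)) && (p <-> q))) = 1 && 1/5 = 1/5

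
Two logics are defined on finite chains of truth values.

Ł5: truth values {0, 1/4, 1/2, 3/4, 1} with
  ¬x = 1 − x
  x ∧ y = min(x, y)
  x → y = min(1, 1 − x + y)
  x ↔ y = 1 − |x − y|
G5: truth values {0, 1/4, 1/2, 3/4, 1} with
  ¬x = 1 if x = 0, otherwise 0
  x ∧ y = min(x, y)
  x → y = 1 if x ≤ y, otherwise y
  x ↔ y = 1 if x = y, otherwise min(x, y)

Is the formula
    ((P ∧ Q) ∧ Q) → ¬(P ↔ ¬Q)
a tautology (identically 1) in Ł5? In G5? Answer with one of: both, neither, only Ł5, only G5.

In Ł5: at P = 1/4, Q = 3/4 the value is 3/4 — not a tautology.
In G5: every assignment gives 1 — tautology.

only G5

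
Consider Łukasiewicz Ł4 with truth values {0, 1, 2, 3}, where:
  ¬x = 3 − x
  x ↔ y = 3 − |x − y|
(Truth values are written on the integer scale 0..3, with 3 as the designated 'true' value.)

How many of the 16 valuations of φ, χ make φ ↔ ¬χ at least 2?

10

φ = 0, χ = 0 ↦ 0  <
φ = 0, χ = 1 ↦ 1  <
φ = 0, χ = 2 ↦ 2  ≥
φ = 0, χ = 3 ↦ 3  ≥
φ = 1, χ = 0 ↦ 1  <
φ = 1, χ = 1 ↦ 2  ≥
φ = 1, χ = 2 ↦ 3  ≥
φ = 1, χ = 3 ↦ 2  ≥
φ = 2, χ = 0 ↦ 2  ≥
φ = 2, χ = 1 ↦ 3  ≥
φ = 2, χ = 2 ↦ 2  ≥
φ = 2, χ = 3 ↦ 1  <
φ = 3, χ = 0 ↦ 3  ≥
φ = 3, χ = 1 ↦ 2  ≥
φ = 3, χ = 2 ↦ 1  <
φ = 3, χ = 3 ↦ 0  <
So 10 of the 16 assignments meet the threshold.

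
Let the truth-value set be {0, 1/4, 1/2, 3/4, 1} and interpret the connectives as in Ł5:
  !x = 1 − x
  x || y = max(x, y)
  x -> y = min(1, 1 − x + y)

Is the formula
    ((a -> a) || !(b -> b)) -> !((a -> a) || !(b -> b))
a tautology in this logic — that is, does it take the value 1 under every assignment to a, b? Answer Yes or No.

Counterexample: take a = 0, b = 0.
a -> a = 0 -> 0 = 1
b -> b = 0 -> 0 = 1
!(b -> b) = !1 = 0
(a -> a) || !(b -> b) = 1 || 0 = 1
!((a -> a) || !(b -> b)) = !1 = 0
((a -> a) || !(b -> b)) -> !((a -> a) || !(b -> b)) = 1 -> 0 = 0
This gives 0 ≠ 1.

No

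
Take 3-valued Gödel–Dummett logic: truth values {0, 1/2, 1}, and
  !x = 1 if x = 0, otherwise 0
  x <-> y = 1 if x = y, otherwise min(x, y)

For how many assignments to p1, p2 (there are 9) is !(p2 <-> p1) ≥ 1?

p1 = 0, p2 = 0 ↦ 0  <
p1 = 0, p2 = 1/2 ↦ 1  ≥
p1 = 0, p2 = 1 ↦ 1  ≥
p1 = 1/2, p2 = 0 ↦ 1  ≥
p1 = 1/2, p2 = 1/2 ↦ 0  <
p1 = 1/2, p2 = 1 ↦ 0  <
p1 = 1, p2 = 0 ↦ 1  ≥
p1 = 1, p2 = 1/2 ↦ 0  <
p1 = 1, p2 = 1 ↦ 0  <
So 4 of the 9 assignments meet the threshold.

4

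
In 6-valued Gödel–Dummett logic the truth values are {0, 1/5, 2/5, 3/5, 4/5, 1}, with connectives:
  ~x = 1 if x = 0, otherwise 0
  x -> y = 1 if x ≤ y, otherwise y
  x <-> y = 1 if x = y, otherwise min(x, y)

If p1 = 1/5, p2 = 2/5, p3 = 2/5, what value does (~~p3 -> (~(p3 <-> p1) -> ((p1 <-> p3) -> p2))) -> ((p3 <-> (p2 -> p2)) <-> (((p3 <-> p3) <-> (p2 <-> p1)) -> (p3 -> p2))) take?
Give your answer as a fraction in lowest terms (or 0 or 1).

2/5

~p3 = ~2/5 = 0
~~p3 = ~0 = 1
p3 <-> p1 = 2/5 <-> 1/5 = 1/5
~(p3 <-> p1) = ~1/5 = 0
p1 <-> p3 = 1/5 <-> 2/5 = 1/5
(p1 <-> p3) -> p2 = 1/5 -> 2/5 = 1
~(p3 <-> p1) -> ((p1 <-> p3) -> p2) = 0 -> 1 = 1
~~p3 -> (~(p3 <-> p1) -> ((p1 <-> p3) -> p2)) = 1 -> 1 = 1
p2 -> p2 = 2/5 -> 2/5 = 1
p3 <-> (p2 -> p2) = 2/5 <-> 1 = 2/5
p3 <-> p3 = 2/5 <-> 2/5 = 1
p2 <-> p1 = 2/5 <-> 1/5 = 1/5
(p3 <-> p3) <-> (p2 <-> p1) = 1 <-> 1/5 = 1/5
p3 -> p2 = 2/5 -> 2/5 = 1
((p3 <-> p3) <-> (p2 <-> p1)) -> (p3 -> p2) = 1/5 -> 1 = 1
(p3 <-> (p2 -> p2)) <-> (((p3 <-> p3) <-> (p2 <-> p1)) -> (p3 -> p2)) = 2/5 <-> 1 = 2/5
(~~p3 -> (~(p3 <-> p1) -> ((p1 <-> p3) -> p2))) -> ((p3 <-> (p2 -> p2)) <-> (((p3 <-> p3) <-> (p2 <-> p1)) -> (p3 -> p2))) = 1 -> 2/5 = 2/5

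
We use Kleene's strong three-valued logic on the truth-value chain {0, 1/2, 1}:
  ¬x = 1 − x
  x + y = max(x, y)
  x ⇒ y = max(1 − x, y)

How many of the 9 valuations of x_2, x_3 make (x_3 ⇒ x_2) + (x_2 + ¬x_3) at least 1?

5

x_2 = 0, x_3 = 0 ↦ 1  ≥
x_2 = 0, x_3 = 1/2 ↦ 1/2  <
x_2 = 0, x_3 = 1 ↦ 0  <
x_2 = 1/2, x_3 = 0 ↦ 1  ≥
x_2 = 1/2, x_3 = 1/2 ↦ 1/2  <
x_2 = 1/2, x_3 = 1 ↦ 1/2  <
x_2 = 1, x_3 = 0 ↦ 1  ≥
x_2 = 1, x_3 = 1/2 ↦ 1  ≥
x_2 = 1, x_3 = 1 ↦ 1  ≥
So 5 of the 9 assignments meet the threshold.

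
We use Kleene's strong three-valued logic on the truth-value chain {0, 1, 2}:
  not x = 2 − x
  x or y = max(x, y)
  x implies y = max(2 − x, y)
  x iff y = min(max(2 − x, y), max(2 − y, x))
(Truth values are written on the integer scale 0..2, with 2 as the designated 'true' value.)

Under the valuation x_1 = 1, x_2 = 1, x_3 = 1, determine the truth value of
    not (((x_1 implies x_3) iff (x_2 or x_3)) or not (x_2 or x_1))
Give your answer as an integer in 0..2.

1

x_1 implies x_3 = 1 implies 1 = 1
x_2 or x_3 = 1 or 1 = 1
(x_1 implies x_3) iff (x_2 or x_3) = 1 iff 1 = 1
x_2 or x_1 = 1 or 1 = 1
not (x_2 or x_1) = not 1 = 1
((x_1 implies x_3) iff (x_2 or x_3)) or not (x_2 or x_1) = 1 or 1 = 1
not (((x_1 implies x_3) iff (x_2 or x_3)) or not (x_2 or x_1)) = not 1 = 1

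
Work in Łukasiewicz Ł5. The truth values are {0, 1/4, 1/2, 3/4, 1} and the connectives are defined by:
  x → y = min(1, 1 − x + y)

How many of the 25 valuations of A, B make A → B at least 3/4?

value 1: 15 assignments (counts)
value 3/4: 4 assignments (counts)
value 1/2: 3 assignments
value 1/4: 2 assignments
value 0: 1 assignment
So 19 of the 25 assignments meet the threshold.

19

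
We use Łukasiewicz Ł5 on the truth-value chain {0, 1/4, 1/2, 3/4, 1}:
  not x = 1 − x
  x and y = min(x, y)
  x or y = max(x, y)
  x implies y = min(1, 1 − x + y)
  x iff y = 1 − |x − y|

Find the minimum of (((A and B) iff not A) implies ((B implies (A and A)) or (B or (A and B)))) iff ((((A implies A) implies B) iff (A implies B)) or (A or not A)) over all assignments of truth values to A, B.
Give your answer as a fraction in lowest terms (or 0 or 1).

1/2

Take A = 1/2, B = 0:
A and B = 1/2 and 0 = 0
not A = not 1/2 = 1/2
(A and B) iff not A = 0 iff 1/2 = 1/2
A and A = 1/2 and 1/2 = 1/2
B implies (A and A) = 0 implies 1/2 = 1
A and B = 1/2 and 0 = 0
B or (A and B) = 0 or 0 = 0
(B implies (A and A)) or (B or (A and B)) = 1 or 0 = 1
((A and B) iff not A) implies ((B implies (A and A)) or (B or (A and B))) = 1/2 implies 1 = 1
A implies A = 1/2 implies 1/2 = 1
(A implies A) implies B = 1 implies 0 = 0
A implies B = 1/2 implies 0 = 1/2
((A implies A) implies B) iff (A implies B) = 0 iff 1/2 = 1/2
not A = not 1/2 = 1/2
A or not A = 1/2 or 1/2 = 1/2
(((A implies A) implies B) iff (A implies B)) or (A or not A) = 1/2 or 1/2 = 1/2
(((A and B) iff not A) implies ((B implies (A and A)) or (B or (A and B)))) iff ((((A implies A) implies B) iff (A implies B)) or (A or not A)) = 1 iff 1/2 = 1/2
No assignment yields a value below 1/2, so this is the minimum.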